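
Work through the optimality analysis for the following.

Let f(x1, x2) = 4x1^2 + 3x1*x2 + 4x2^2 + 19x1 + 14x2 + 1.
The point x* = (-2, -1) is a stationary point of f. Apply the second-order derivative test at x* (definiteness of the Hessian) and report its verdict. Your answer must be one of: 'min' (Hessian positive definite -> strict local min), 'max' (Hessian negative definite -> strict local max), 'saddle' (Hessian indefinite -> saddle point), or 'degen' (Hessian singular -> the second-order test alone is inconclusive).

Compute the Hessian H = grad^2 f:
  H = [[8, 3], [3, 8]]
Verify stationarity: grad f(x*) = H x* + g = (0, 0).
Eigenvalues of H: 5, 11.
Both eigenvalues > 0, so H is positive definite -> x* is a strict local min.

min


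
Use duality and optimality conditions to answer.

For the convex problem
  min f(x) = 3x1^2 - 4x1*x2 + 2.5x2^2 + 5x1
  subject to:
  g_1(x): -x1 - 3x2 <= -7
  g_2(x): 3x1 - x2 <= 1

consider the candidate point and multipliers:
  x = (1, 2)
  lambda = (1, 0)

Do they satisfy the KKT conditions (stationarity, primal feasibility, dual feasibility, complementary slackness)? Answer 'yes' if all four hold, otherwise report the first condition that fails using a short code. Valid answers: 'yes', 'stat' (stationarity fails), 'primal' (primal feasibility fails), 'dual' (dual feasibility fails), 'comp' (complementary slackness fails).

Gradient of f: grad f(x) = Q x + c = (3, 6)
Constraint values g_i(x) = a_i^T x - b_i:
  g_1((1, 2)) = 0
  g_2((1, 2)) = 0
Stationarity residual: grad f(x) + sum_i lambda_i a_i = (2, 3)
  -> stationarity FAILS
Primal feasibility (all g_i <= 0): OK
Dual feasibility (all lambda_i >= 0): OK
Complementary slackness (lambda_i * g_i(x) = 0 for all i): OK

Verdict: the first failing condition is stationarity -> stat.

stat


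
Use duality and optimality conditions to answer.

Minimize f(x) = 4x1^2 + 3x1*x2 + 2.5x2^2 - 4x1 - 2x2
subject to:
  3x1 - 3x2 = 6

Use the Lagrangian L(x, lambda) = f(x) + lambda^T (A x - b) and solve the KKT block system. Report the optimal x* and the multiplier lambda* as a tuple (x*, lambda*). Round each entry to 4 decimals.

Form the Lagrangian:
  L(x, lambda) = (1/2) x^T Q x + c^T x + lambda^T (A x - b)
Stationarity (grad_x L = 0): Q x + c + A^T lambda = 0.
Primal feasibility: A x = b.

This gives the KKT block system:
  [ Q   A^T ] [ x     ]   [-c ]
  [ A    0  ] [ lambda ] = [ b ]

Solving the linear system:
  x*      = (1.1579, -0.8421)
  lambda* = (-0.9123)
  f(x*)   = 1.2632

x* = (1.1579, -0.8421), lambda* = (-0.9123)


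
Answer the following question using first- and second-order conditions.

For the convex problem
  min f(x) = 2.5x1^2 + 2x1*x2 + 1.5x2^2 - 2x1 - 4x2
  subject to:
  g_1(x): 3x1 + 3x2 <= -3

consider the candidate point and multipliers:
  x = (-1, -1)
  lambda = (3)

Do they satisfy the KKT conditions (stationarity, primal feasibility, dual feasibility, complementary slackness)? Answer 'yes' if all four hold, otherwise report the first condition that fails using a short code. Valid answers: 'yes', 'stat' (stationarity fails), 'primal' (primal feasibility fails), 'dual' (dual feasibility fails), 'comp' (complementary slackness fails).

Gradient of f: grad f(x) = Q x + c = (-9, -9)
Constraint values g_i(x) = a_i^T x - b_i:
  g_1((-1, -1)) = -3
Stationarity residual: grad f(x) + sum_i lambda_i a_i = (0, 0)
  -> stationarity OK
Primal feasibility (all g_i <= 0): OK
Dual feasibility (all lambda_i >= 0): OK
Complementary slackness (lambda_i * g_i(x) = 0 for all i): FAILS

Verdict: the first failing condition is complementary_slackness -> comp.

comp


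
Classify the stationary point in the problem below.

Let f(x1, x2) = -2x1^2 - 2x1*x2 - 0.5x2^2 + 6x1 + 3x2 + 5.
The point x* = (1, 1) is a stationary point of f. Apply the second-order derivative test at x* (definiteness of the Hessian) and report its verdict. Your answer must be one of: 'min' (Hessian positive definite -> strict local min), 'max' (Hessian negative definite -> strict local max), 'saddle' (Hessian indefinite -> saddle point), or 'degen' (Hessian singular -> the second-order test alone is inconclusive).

Compute the Hessian H = grad^2 f:
  H = [[-4, -2], [-2, -1]]
Verify stationarity: grad f(x*) = H x* + g = (0, 0).
Eigenvalues of H: -5, 0.
H has a zero eigenvalue (singular; negative semidefinite but not definite), so H is neither positive definite, negative definite, nor indefinite. The second-order test alone is inconclusive -> degen.
(Indeed, f is constant along the null direction of H through x*, so x* is not a strict local extremum.)

degen


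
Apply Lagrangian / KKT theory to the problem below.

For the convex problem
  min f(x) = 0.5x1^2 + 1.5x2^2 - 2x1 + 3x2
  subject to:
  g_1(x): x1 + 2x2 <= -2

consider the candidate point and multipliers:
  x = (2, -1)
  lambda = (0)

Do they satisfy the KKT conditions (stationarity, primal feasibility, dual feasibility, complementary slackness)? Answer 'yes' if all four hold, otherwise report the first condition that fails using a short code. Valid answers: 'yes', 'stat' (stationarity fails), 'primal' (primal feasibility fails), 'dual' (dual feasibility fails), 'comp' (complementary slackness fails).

Gradient of f: grad f(x) = Q x + c = (0, 0)
Constraint values g_i(x) = a_i^T x - b_i:
  g_1((2, -1)) = 2
Stationarity residual: grad f(x) + sum_i lambda_i a_i = (0, 0)
  -> stationarity OK
Primal feasibility (all g_i <= 0): FAILS
Dual feasibility (all lambda_i >= 0): OK
Complementary slackness (lambda_i * g_i(x) = 0 for all i): OK

Verdict: the first failing condition is primal_feasibility -> primal.

primal


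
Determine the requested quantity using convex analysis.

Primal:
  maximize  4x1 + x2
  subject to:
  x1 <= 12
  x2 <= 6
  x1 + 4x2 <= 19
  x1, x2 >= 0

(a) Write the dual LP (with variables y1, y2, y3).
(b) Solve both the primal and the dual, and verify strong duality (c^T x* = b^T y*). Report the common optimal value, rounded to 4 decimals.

The standard primal-dual pair for 'max c^T x s.t. A x <= b, x >= 0' is:
  Dual:  min b^T y  s.t.  A^T y >= c,  y >= 0.

So the dual LP is:
  minimize  12y1 + 6y2 + 19y3
  subject to:
    y1 + y3 >= 4
    y2 + 4y3 >= 1
    y1, y2, y3 >= 0

Solving the primal: x* = (12, 1.75).
  primal value c^T x* = 49.75.
Solving the dual: y* = (3.75, 0, 0.25).
  dual value b^T y* = 49.75.
Strong duality: c^T x* = b^T y*. Confirmed.

49.75


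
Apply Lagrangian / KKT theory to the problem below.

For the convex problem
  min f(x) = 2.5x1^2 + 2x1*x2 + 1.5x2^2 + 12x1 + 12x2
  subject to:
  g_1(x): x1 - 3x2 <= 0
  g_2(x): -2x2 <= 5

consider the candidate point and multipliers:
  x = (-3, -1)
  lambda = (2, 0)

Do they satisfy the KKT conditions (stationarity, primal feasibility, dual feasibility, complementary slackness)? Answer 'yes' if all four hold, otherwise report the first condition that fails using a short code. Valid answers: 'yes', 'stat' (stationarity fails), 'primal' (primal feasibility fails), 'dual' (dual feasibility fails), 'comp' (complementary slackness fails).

Gradient of f: grad f(x) = Q x + c = (-5, 3)
Constraint values g_i(x) = a_i^T x - b_i:
  g_1((-3, -1)) = 0
  g_2((-3, -1)) = -3
Stationarity residual: grad f(x) + sum_i lambda_i a_i = (-3, -3)
  -> stationarity FAILS
Primal feasibility (all g_i <= 0): OK
Dual feasibility (all lambda_i >= 0): OK
Complementary slackness (lambda_i * g_i(x) = 0 for all i): OK

Verdict: the first failing condition is stationarity -> stat.

stat


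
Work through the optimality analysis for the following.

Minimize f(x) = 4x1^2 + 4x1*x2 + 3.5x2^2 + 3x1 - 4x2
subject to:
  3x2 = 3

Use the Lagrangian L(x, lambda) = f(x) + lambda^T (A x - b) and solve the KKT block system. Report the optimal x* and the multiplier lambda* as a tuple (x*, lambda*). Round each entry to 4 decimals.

Form the Lagrangian:
  L(x, lambda) = (1/2) x^T Q x + c^T x + lambda^T (A x - b)
Stationarity (grad_x L = 0): Q x + c + A^T lambda = 0.
Primal feasibility: A x = b.

This gives the KKT block system:
  [ Q   A^T ] [ x     ]   [-c ]
  [ A    0  ] [ lambda ] = [ b ]

Solving the linear system:
  x*      = (-0.875, 1)
  lambda* = (0.1667)
  f(x*)   = -3.5625

x* = (-0.875, 1), lambda* = (0.1667)


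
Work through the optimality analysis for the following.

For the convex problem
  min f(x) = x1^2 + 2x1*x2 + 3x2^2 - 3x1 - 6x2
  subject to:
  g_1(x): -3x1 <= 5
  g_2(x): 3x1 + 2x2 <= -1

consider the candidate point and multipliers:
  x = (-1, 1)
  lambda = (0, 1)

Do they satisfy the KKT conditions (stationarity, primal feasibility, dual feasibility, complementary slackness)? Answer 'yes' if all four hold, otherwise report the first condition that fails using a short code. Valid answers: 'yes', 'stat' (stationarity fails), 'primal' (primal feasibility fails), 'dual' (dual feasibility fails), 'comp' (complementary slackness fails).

Gradient of f: grad f(x) = Q x + c = (-3, -2)
Constraint values g_i(x) = a_i^T x - b_i:
  g_1((-1, 1)) = -2
  g_2((-1, 1)) = 0
Stationarity residual: grad f(x) + sum_i lambda_i a_i = (0, 0)
  -> stationarity OK
Primal feasibility (all g_i <= 0): OK
Dual feasibility (all lambda_i >= 0): OK
Complementary slackness (lambda_i * g_i(x) = 0 for all i): OK

Verdict: yes, KKT holds.

yes


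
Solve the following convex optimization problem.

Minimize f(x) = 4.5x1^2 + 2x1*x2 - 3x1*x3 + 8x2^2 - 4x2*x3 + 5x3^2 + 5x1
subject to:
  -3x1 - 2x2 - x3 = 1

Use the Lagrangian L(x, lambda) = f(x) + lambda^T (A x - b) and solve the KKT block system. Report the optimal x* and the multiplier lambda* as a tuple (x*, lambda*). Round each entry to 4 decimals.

Form the Lagrangian:
  L(x, lambda) = (1/2) x^T Q x + c^T x + lambda^T (A x - b)
Stationarity (grad_x L = 0): Q x + c + A^T lambda = 0.
Primal feasibility: A x = b.

This gives the KKT block system:
  [ Q   A^T ] [ x     ]   [-c ]
  [ A    0  ] [ lambda ] = [ b ]

Solving the linear system:
  x*      = (-0.4032, 0.1146, -0.0198)
  lambda* = (0.5534)
  f(x*)   = -1.2846

x* = (-0.4032, 0.1146, -0.0198), lambda* = (0.5534)


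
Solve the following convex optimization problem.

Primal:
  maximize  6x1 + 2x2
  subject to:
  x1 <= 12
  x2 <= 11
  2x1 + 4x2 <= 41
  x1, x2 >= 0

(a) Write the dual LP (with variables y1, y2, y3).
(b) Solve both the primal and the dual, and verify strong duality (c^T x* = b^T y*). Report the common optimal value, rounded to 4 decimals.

The standard primal-dual pair for 'max c^T x s.t. A x <= b, x >= 0' is:
  Dual:  min b^T y  s.t.  A^T y >= c,  y >= 0.

So the dual LP is:
  minimize  12y1 + 11y2 + 41y3
  subject to:
    y1 + 2y3 >= 6
    y2 + 4y3 >= 2
    y1, y2, y3 >= 0

Solving the primal: x* = (12, 4.25).
  primal value c^T x* = 80.5.
Solving the dual: y* = (5, 0, 0.5).
  dual value b^T y* = 80.5.
Strong duality: c^T x* = b^T y*. Confirmed.

80.5


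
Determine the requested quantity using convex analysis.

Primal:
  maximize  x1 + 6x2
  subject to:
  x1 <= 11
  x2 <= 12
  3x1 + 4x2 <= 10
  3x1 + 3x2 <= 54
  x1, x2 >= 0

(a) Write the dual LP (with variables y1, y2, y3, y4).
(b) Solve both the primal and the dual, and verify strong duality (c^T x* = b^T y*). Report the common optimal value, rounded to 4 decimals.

The standard primal-dual pair for 'max c^T x s.t. A x <= b, x >= 0' is:
  Dual:  min b^T y  s.t.  A^T y >= c,  y >= 0.

So the dual LP is:
  minimize  11y1 + 12y2 + 10y3 + 54y4
  subject to:
    y1 + 3y3 + 3y4 >= 1
    y2 + 4y3 + 3y4 >= 6
    y1, y2, y3, y4 >= 0

Solving the primal: x* = (0, 2.5).
  primal value c^T x* = 15.
Solving the dual: y* = (0, 0, 1.5, 0).
  dual value b^T y* = 15.
Strong duality: c^T x* = b^T y*. Confirmed.

15


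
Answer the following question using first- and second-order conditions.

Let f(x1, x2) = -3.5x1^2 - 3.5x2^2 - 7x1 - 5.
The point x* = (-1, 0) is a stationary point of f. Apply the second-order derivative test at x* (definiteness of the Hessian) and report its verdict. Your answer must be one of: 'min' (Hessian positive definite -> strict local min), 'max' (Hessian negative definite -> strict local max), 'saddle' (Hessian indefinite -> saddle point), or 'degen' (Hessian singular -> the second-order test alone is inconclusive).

Compute the Hessian H = grad^2 f:
  H = [[-7, 0], [0, -7]]
Verify stationarity: grad f(x*) = H x* + g = (0, 0).
Eigenvalues of H: -7, -7.
Both eigenvalues < 0, so H is negative definite -> x* is a strict local max.

max


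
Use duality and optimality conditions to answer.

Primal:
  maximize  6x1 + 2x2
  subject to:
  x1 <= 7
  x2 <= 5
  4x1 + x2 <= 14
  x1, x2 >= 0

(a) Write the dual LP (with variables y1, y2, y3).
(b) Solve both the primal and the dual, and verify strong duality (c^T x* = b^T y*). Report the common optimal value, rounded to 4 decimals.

The standard primal-dual pair for 'max c^T x s.t. A x <= b, x >= 0' is:
  Dual:  min b^T y  s.t.  A^T y >= c,  y >= 0.

So the dual LP is:
  minimize  7y1 + 5y2 + 14y3
  subject to:
    y1 + 4y3 >= 6
    y2 + y3 >= 2
    y1, y2, y3 >= 0

Solving the primal: x* = (2.25, 5).
  primal value c^T x* = 23.5.
Solving the dual: y* = (0, 0.5, 1.5).
  dual value b^T y* = 23.5.
Strong duality: c^T x* = b^T y*. Confirmed.

23.5


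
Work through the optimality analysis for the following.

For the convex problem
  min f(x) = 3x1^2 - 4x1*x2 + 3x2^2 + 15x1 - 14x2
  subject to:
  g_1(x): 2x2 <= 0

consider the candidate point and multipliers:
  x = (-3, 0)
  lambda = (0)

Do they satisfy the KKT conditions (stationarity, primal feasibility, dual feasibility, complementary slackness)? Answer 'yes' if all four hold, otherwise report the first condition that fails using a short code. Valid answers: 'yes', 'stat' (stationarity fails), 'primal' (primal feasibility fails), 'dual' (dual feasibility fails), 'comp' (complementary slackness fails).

Gradient of f: grad f(x) = Q x + c = (-3, -2)
Constraint values g_i(x) = a_i^T x - b_i:
  g_1((-3, 0)) = 0
Stationarity residual: grad f(x) + sum_i lambda_i a_i = (-3, -2)
  -> stationarity FAILS
Primal feasibility (all g_i <= 0): OK
Dual feasibility (all lambda_i >= 0): OK
Complementary slackness (lambda_i * g_i(x) = 0 for all i): OK

Verdict: the first failing condition is stationarity -> stat.

stat


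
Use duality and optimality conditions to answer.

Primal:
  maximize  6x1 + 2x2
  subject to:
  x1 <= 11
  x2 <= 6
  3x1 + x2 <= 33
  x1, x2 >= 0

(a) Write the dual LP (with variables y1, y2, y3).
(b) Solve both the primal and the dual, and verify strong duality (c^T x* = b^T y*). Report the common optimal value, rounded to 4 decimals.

The standard primal-dual pair for 'max c^T x s.t. A x <= b, x >= 0' is:
  Dual:  min b^T y  s.t.  A^T y >= c,  y >= 0.

So the dual LP is:
  minimize  11y1 + 6y2 + 33y3
  subject to:
    y1 + 3y3 >= 6
    y2 + y3 >= 2
    y1, y2, y3 >= 0

Solving the primal: x* = (11, 0).
  primal value c^T x* = 66.
Solving the dual: y* = (0, 0, 2).
  dual value b^T y* = 66.
Strong duality: c^T x* = b^T y*. Confirmed.

66


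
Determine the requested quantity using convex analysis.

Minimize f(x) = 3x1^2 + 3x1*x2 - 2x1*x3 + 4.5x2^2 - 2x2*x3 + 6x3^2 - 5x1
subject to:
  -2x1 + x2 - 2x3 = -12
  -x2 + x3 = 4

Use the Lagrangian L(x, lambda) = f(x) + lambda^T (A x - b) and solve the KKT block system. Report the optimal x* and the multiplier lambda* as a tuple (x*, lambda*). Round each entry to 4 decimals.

Form the Lagrangian:
  L(x, lambda) = (1/2) x^T Q x + c^T x + lambda^T (A x - b)
Stationarity (grad_x L = 0): Q x + c + A^T lambda = 0.
Primal feasibility: A x = b.

This gives the KKT block system:
  [ Q   A^T ] [ x     ]   [-c ]
  [ A    0  ] [ lambda ] = [ b ]

Solving the linear system:
  x*      = (3.2143, -2.4286, 1.5714)
  lambda* = (1.9286, -13.4286)
  f(x*)   = 30.3929

x* = (3.2143, -2.4286, 1.5714), lambda* = (1.9286, -13.4286)


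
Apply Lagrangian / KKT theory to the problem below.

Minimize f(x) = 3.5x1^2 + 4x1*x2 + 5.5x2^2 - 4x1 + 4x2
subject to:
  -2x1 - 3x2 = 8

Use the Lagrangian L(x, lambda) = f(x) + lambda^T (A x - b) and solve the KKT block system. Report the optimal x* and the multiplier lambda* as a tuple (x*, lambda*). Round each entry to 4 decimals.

Form the Lagrangian:
  L(x, lambda) = (1/2) x^T Q x + c^T x + lambda^T (A x - b)
Stationarity (grad_x L = 0): Q x + c + A^T lambda = 0.
Primal feasibility: A x = b.

This gives the KKT block system:
  [ Q   A^T ] [ x     ]   [-c ]
  [ A    0  ] [ lambda ] = [ b ]

Solving the linear system:
  x*      = (-0.339, -2.4407)
  lambda* = (-8.0678)
  f(x*)   = 28.0678

x* = (-0.339, -2.4407), lambda* = (-8.0678)


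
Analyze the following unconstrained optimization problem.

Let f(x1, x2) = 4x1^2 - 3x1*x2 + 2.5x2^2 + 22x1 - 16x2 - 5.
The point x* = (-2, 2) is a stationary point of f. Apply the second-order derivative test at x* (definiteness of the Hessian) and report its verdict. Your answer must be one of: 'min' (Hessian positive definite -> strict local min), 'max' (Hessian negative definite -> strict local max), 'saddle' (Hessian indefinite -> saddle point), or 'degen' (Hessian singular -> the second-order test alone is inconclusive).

Compute the Hessian H = grad^2 f:
  H = [[8, -3], [-3, 5]]
Verify stationarity: grad f(x*) = H x* + g = (0, 0).
Eigenvalues of H: 3.1459, 9.8541.
Both eigenvalues > 0, so H is positive definite -> x* is a strict local min.

min


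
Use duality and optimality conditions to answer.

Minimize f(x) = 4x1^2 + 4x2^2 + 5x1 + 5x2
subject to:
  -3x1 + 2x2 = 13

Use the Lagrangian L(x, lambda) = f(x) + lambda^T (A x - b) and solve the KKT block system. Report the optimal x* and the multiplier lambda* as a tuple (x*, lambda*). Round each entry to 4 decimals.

Form the Lagrangian:
  L(x, lambda) = (1/2) x^T Q x + c^T x + lambda^T (A x - b)
Stationarity (grad_x L = 0): Q x + c + A^T lambda = 0.
Primal feasibility: A x = b.

This gives the KKT block system:
  [ Q   A^T ] [ x     ]   [-c ]
  [ A    0  ] [ lambda ] = [ b ]

Solving the linear system:
  x*      = (-3.4808, 1.2788)
  lambda* = (-7.6154)
  f(x*)   = 43.9952

x* = (-3.4808, 1.2788), lambda* = (-7.6154)


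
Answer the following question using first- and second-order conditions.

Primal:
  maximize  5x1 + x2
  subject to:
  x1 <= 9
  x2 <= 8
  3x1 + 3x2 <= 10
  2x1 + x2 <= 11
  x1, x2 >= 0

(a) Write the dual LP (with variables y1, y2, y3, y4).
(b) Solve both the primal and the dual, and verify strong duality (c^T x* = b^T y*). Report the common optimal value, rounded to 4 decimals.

The standard primal-dual pair for 'max c^T x s.t. A x <= b, x >= 0' is:
  Dual:  min b^T y  s.t.  A^T y >= c,  y >= 0.

So the dual LP is:
  minimize  9y1 + 8y2 + 10y3 + 11y4
  subject to:
    y1 + 3y3 + 2y4 >= 5
    y2 + 3y3 + y4 >= 1
    y1, y2, y3, y4 >= 0

Solving the primal: x* = (3.3333, 0).
  primal value c^T x* = 16.6667.
Solving the dual: y* = (0, 0, 1.6667, 0).
  dual value b^T y* = 16.6667.
Strong duality: c^T x* = b^T y*. Confirmed.

16.6667


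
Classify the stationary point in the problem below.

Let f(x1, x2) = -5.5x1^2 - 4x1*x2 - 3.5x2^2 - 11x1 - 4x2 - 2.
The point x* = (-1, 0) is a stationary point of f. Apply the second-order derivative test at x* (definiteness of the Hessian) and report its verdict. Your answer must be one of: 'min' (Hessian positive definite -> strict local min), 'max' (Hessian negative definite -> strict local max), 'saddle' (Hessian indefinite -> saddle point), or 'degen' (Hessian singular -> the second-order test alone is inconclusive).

Compute the Hessian H = grad^2 f:
  H = [[-11, -4], [-4, -7]]
Verify stationarity: grad f(x*) = H x* + g = (0, 0).
Eigenvalues of H: -13.4721, -4.5279.
Both eigenvalues < 0, so H is negative definite -> x* is a strict local max.

max


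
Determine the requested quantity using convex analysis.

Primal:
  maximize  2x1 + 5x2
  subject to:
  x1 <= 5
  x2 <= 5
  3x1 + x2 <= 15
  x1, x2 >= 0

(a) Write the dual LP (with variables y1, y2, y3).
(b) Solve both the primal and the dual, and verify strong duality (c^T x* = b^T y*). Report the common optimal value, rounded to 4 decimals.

The standard primal-dual pair for 'max c^T x s.t. A x <= b, x >= 0' is:
  Dual:  min b^T y  s.t.  A^T y >= c,  y >= 0.

So the dual LP is:
  minimize  5y1 + 5y2 + 15y3
  subject to:
    y1 + 3y3 >= 2
    y2 + y3 >= 5
    y1, y2, y3 >= 0

Solving the primal: x* = (3.3333, 5).
  primal value c^T x* = 31.6667.
Solving the dual: y* = (0, 4.3333, 0.6667).
  dual value b^T y* = 31.6667.
Strong duality: c^T x* = b^T y*. Confirmed.

31.6667


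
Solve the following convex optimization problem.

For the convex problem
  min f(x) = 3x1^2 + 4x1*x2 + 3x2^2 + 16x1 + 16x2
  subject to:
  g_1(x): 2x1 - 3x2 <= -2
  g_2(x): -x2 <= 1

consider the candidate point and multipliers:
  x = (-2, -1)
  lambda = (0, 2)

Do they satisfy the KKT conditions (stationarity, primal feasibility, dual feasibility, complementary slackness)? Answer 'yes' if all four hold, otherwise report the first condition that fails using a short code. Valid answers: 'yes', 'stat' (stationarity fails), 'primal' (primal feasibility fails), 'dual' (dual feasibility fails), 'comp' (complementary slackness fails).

Gradient of f: grad f(x) = Q x + c = (0, 2)
Constraint values g_i(x) = a_i^T x - b_i:
  g_1((-2, -1)) = 1
  g_2((-2, -1)) = 0
Stationarity residual: grad f(x) + sum_i lambda_i a_i = (0, 0)
  -> stationarity OK
Primal feasibility (all g_i <= 0): FAILS
Dual feasibility (all lambda_i >= 0): OK
Complementary slackness (lambda_i * g_i(x) = 0 for all i): OK

Verdict: the first failing condition is primal_feasibility -> primal.

primal


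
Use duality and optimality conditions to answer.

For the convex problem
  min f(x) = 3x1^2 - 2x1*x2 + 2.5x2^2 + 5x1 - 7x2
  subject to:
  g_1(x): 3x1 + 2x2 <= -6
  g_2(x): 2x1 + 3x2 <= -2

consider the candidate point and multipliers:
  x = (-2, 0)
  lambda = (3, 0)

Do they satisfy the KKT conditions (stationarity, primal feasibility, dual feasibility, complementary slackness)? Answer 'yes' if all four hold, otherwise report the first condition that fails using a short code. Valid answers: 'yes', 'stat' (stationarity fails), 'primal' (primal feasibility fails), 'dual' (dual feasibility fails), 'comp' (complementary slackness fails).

Gradient of f: grad f(x) = Q x + c = (-7, -3)
Constraint values g_i(x) = a_i^T x - b_i:
  g_1((-2, 0)) = 0
  g_2((-2, 0)) = -2
Stationarity residual: grad f(x) + sum_i lambda_i a_i = (2, 3)
  -> stationarity FAILS
Primal feasibility (all g_i <= 0): OK
Dual feasibility (all lambda_i >= 0): OK
Complementary slackness (lambda_i * g_i(x) = 0 for all i): OK

Verdict: the first failing condition is stationarity -> stat.

stat


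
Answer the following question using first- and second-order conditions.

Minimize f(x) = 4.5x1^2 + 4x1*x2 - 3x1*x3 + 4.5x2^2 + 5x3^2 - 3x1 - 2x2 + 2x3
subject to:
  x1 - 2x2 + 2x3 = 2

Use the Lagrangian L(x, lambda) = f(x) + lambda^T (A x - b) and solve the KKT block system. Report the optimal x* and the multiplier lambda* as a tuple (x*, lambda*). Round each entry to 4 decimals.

Form the Lagrangian:
  L(x, lambda) = (1/2) x^T Q x + c^T x + lambda^T (A x - b)
Stationarity (grad_x L = 0): Q x + c + A^T lambda = 0.
Primal feasibility: A x = b.

This gives the KKT block system:
  [ Q   A^T ] [ x     ]   [-c ]
  [ A    0  ] [ lambda ] = [ b ]

Solving the linear system:
  x*      = (0.7245, -0.3738, 0.264)
  lambda* = (-1.2331)
  f(x*)   = 0.7842

x* = (0.7245, -0.3738, 0.264), lambda* = (-1.2331)


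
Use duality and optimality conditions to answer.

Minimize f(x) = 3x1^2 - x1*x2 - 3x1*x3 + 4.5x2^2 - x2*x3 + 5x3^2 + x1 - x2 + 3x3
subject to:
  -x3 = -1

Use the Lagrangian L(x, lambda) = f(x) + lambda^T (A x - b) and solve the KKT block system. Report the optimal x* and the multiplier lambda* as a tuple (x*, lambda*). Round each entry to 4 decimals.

Form the Lagrangian:
  L(x, lambda) = (1/2) x^T Q x + c^T x + lambda^T (A x - b)
Stationarity (grad_x L = 0): Q x + c + A^T lambda = 0.
Primal feasibility: A x = b.

This gives the KKT block system:
  [ Q   A^T ] [ x     ]   [-c ]
  [ A    0  ] [ lambda ] = [ b ]

Solving the linear system:
  x*      = (0.3774, 0.2642, 1)
  lambda* = (11.6038)
  f(x*)   = 7.3585

x* = (0.3774, 0.2642, 1), lambda* = (11.6038)


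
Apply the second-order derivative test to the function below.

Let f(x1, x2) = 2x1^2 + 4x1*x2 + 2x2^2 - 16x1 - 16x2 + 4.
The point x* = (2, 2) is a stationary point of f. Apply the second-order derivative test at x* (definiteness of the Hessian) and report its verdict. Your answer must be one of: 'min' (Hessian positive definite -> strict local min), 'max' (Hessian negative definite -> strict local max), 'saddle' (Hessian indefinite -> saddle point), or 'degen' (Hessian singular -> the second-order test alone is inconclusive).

Compute the Hessian H = grad^2 f:
  H = [[4, 4], [4, 4]]
Verify stationarity: grad f(x*) = H x* + g = (0, 0).
Eigenvalues of H: 0, 8.
H has a zero eigenvalue (singular; positive semidefinite but not definite), so H is neither positive definite, negative definite, nor indefinite. The second-order test alone is inconclusive -> degen.
(Indeed, f is constant along the null direction of H through x*, so x* is not a strict local extremum.)

degen


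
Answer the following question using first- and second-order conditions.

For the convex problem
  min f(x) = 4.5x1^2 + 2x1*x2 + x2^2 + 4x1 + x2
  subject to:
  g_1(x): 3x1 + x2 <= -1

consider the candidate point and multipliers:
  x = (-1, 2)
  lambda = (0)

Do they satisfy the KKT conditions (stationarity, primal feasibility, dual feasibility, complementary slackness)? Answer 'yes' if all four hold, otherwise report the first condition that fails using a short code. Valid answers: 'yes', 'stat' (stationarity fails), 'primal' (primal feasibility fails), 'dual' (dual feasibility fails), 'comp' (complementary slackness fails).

Gradient of f: grad f(x) = Q x + c = (-1, 3)
Constraint values g_i(x) = a_i^T x - b_i:
  g_1((-1, 2)) = 0
Stationarity residual: grad f(x) + sum_i lambda_i a_i = (-1, 3)
  -> stationarity FAILS
Primal feasibility (all g_i <= 0): OK
Dual feasibility (all lambda_i >= 0): OK
Complementary slackness (lambda_i * g_i(x) = 0 for all i): OK

Verdict: the first failing condition is stationarity -> stat.

stat


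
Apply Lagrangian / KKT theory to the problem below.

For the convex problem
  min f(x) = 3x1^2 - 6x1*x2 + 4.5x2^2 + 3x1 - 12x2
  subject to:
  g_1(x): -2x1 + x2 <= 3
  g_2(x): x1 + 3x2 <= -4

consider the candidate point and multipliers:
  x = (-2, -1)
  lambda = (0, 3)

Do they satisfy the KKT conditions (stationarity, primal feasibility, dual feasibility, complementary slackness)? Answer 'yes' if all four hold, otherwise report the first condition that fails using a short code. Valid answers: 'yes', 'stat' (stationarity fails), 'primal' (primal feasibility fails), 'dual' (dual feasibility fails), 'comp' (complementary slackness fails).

Gradient of f: grad f(x) = Q x + c = (-3, -9)
Constraint values g_i(x) = a_i^T x - b_i:
  g_1((-2, -1)) = 0
  g_2((-2, -1)) = -1
Stationarity residual: grad f(x) + sum_i lambda_i a_i = (0, 0)
  -> stationarity OK
Primal feasibility (all g_i <= 0): OK
Dual feasibility (all lambda_i >= 0): OK
Complementary slackness (lambda_i * g_i(x) = 0 for all i): FAILS

Verdict: the first failing condition is complementary_slackness -> comp.

comp


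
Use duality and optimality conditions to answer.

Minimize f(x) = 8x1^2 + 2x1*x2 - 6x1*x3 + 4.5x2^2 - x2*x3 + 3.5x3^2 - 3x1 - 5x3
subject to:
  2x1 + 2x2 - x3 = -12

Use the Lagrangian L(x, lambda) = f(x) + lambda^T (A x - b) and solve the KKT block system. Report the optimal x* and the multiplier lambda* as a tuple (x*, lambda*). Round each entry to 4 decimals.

Form the Lagrangian:
  L(x, lambda) = (1/2) x^T Q x + c^T x + lambda^T (A x - b)
Stationarity (grad_x L = 0): Q x + c + A^T lambda = 0.
Primal feasibility: A x = b.

This gives the KKT block system:
  [ Q   A^T ] [ x     ]   [-c ]
  [ A    0  ] [ lambda ] = [ b ]

Solving the linear system:
  x*      = (-0.9975, -3.9406, 2.1238)
  lambda* = (19.7921)
  f(x*)   = 114.9394

x* = (-0.9975, -3.9406, 2.1238), lambda* = (19.7921)


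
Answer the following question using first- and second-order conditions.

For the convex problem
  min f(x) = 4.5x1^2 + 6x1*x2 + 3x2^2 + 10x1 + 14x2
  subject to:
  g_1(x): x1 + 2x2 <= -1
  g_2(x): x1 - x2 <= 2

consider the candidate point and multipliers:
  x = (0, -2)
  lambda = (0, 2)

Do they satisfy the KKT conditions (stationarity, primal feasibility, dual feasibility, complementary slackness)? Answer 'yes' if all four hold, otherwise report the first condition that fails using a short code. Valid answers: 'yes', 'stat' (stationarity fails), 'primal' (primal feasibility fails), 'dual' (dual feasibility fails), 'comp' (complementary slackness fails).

Gradient of f: grad f(x) = Q x + c = (-2, 2)
Constraint values g_i(x) = a_i^T x - b_i:
  g_1((0, -2)) = -3
  g_2((0, -2)) = 0
Stationarity residual: grad f(x) + sum_i lambda_i a_i = (0, 0)
  -> stationarity OK
Primal feasibility (all g_i <= 0): OK
Dual feasibility (all lambda_i >= 0): OK
Complementary slackness (lambda_i * g_i(x) = 0 for all i): OK

Verdict: yes, KKT holds.

yes


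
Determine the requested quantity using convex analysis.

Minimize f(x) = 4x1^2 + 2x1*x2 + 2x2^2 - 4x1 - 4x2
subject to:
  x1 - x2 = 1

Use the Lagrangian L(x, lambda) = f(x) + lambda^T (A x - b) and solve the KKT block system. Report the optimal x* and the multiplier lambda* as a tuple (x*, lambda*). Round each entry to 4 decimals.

Form the Lagrangian:
  L(x, lambda) = (1/2) x^T Q x + c^T x + lambda^T (A x - b)
Stationarity (grad_x L = 0): Q x + c + A^T lambda = 0.
Primal feasibility: A x = b.

This gives the KKT block system:
  [ Q   A^T ] [ x     ]   [-c ]
  [ A    0  ] [ lambda ] = [ b ]

Solving the linear system:
  x*      = (0.875, -0.125)
  lambda* = (-2.75)
  f(x*)   = -0.125

x* = (0.875, -0.125), lambda* = (-2.75)


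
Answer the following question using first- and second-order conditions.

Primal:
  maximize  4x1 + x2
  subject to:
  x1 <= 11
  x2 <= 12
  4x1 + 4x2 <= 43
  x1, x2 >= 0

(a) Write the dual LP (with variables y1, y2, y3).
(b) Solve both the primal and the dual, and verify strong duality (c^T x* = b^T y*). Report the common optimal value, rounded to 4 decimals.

The standard primal-dual pair for 'max c^T x s.t. A x <= b, x >= 0' is:
  Dual:  min b^T y  s.t.  A^T y >= c,  y >= 0.

So the dual LP is:
  minimize  11y1 + 12y2 + 43y3
  subject to:
    y1 + 4y3 >= 4
    y2 + 4y3 >= 1
    y1, y2, y3 >= 0

Solving the primal: x* = (10.75, 0).
  primal value c^T x* = 43.
Solving the dual: y* = (0, 0, 1).
  dual value b^T y* = 43.
Strong duality: c^T x* = b^T y*. Confirmed.

43


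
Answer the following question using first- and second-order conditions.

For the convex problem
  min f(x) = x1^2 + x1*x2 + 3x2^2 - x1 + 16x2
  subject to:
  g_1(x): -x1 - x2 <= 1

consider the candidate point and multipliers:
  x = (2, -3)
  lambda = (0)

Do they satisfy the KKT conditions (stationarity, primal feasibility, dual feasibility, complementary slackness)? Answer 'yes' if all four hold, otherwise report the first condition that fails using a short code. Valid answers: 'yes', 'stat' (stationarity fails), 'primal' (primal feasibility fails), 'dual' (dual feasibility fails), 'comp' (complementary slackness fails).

Gradient of f: grad f(x) = Q x + c = (0, 0)
Constraint values g_i(x) = a_i^T x - b_i:
  g_1((2, -3)) = 0
Stationarity residual: grad f(x) + sum_i lambda_i a_i = (0, 0)
  -> stationarity OK
Primal feasibility (all g_i <= 0): OK
Dual feasibility (all lambda_i >= 0): OK
Complementary slackness (lambda_i * g_i(x) = 0 for all i): OK

Verdict: yes, KKT holds.

yes


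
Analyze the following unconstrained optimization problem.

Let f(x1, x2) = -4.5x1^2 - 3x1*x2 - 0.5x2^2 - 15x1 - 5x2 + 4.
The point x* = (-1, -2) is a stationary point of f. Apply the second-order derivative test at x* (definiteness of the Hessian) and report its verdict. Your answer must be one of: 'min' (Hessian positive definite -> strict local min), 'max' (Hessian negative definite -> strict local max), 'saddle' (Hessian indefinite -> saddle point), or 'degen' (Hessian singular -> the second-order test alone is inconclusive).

Compute the Hessian H = grad^2 f:
  H = [[-9, -3], [-3, -1]]
Verify stationarity: grad f(x*) = H x* + g = (0, 0).
Eigenvalues of H: -10, 0.
H has a zero eigenvalue (singular; negative semidefinite but not definite), so H is neither positive definite, negative definite, nor indefinite. The second-order test alone is inconclusive -> degen.
(Indeed, f is constant along the null direction of H through x*, so x* is not a strict local extremum.)

degen


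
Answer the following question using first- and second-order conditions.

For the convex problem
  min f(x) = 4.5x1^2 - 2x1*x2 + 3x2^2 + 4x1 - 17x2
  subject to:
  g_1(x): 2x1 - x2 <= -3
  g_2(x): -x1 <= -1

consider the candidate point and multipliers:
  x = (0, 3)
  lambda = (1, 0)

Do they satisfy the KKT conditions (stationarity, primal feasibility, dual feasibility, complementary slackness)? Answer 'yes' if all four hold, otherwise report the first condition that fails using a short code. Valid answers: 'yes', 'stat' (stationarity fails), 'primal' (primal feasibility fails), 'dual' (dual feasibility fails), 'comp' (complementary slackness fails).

Gradient of f: grad f(x) = Q x + c = (-2, 1)
Constraint values g_i(x) = a_i^T x - b_i:
  g_1((0, 3)) = 0
  g_2((0, 3)) = 1
Stationarity residual: grad f(x) + sum_i lambda_i a_i = (0, 0)
  -> stationarity OK
Primal feasibility (all g_i <= 0): FAILS
Dual feasibility (all lambda_i >= 0): OK
Complementary slackness (lambda_i * g_i(x) = 0 for all i): OK

Verdict: the first failing condition is primal_feasibility -> primal.

primal


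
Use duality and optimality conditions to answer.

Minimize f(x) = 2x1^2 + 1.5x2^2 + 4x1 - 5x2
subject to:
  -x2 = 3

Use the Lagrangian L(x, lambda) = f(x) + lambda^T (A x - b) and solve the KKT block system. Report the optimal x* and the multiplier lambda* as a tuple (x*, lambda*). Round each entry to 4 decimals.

Form the Lagrangian:
  L(x, lambda) = (1/2) x^T Q x + c^T x + lambda^T (A x - b)
Stationarity (grad_x L = 0): Q x + c + A^T lambda = 0.
Primal feasibility: A x = b.

This gives the KKT block system:
  [ Q   A^T ] [ x     ]   [-c ]
  [ A    0  ] [ lambda ] = [ b ]

Solving the linear system:
  x*      = (-1, -3)
  lambda* = (-14)
  f(x*)   = 26.5

x* = (-1, -3), lambda* = (-14)


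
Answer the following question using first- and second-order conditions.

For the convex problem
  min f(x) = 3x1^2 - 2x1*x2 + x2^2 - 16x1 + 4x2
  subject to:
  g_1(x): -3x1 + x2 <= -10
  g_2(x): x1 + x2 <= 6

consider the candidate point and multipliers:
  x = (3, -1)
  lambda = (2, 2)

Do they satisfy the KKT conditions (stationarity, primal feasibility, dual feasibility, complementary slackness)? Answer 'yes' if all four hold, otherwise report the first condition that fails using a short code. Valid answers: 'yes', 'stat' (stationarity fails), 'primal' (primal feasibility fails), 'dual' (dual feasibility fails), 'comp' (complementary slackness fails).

Gradient of f: grad f(x) = Q x + c = (4, -4)
Constraint values g_i(x) = a_i^T x - b_i:
  g_1((3, -1)) = 0
  g_2((3, -1)) = -4
Stationarity residual: grad f(x) + sum_i lambda_i a_i = (0, 0)
  -> stationarity OK
Primal feasibility (all g_i <= 0): OK
Dual feasibility (all lambda_i >= 0): OK
Complementary slackness (lambda_i * g_i(x) = 0 for all i): FAILS

Verdict: the first failing condition is complementary_slackness -> comp.

comp


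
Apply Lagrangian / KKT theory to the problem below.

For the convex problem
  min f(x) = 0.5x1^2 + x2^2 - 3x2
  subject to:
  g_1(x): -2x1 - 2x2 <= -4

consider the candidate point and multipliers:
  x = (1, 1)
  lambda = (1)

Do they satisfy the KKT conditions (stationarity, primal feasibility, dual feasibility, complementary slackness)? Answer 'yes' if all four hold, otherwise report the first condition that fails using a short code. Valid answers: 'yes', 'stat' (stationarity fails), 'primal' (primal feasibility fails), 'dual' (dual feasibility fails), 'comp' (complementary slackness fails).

Gradient of f: grad f(x) = Q x + c = (1, -1)
Constraint values g_i(x) = a_i^T x - b_i:
  g_1((1, 1)) = 0
Stationarity residual: grad f(x) + sum_i lambda_i a_i = (-1, -3)
  -> stationarity FAILS
Primal feasibility (all g_i <= 0): OK
Dual feasibility (all lambda_i >= 0): OK
Complementary slackness (lambda_i * g_i(x) = 0 for all i): OK

Verdict: the first failing condition is stationarity -> stat.

stat


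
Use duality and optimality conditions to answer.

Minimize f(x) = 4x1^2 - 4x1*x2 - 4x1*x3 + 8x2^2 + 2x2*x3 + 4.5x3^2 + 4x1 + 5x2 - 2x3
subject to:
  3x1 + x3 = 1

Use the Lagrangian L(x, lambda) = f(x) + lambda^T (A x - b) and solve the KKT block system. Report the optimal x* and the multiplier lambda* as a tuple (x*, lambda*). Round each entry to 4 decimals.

Form the Lagrangian:
  L(x, lambda) = (1/2) x^T Q x + c^T x + lambda^T (A x - b)
Stationarity (grad_x L = 0): Q x + c + A^T lambda = 0.
Primal feasibility: A x = b.

This gives the KKT block system:
  [ Q   A^T ] [ x     ]   [-c ]
  [ A    0  ] [ lambda ] = [ b ]

Solving the linear system:
  x*      = (0.1557, -0.3402, 0.5328)
  lambda* = (-1.4918)
  f(x*)   = -0.3258

x* = (0.1557, -0.3402, 0.5328), lambda* = (-1.4918)


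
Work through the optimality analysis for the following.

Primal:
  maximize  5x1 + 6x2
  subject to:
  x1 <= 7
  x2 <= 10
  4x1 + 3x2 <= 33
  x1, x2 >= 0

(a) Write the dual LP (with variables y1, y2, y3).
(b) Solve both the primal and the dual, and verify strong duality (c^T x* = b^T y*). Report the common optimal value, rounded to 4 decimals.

The standard primal-dual pair for 'max c^T x s.t. A x <= b, x >= 0' is:
  Dual:  min b^T y  s.t.  A^T y >= c,  y >= 0.

So the dual LP is:
  minimize  7y1 + 10y2 + 33y3
  subject to:
    y1 + 4y3 >= 5
    y2 + 3y3 >= 6
    y1, y2, y3 >= 0

Solving the primal: x* = (0.75, 10).
  primal value c^T x* = 63.75.
Solving the dual: y* = (0, 2.25, 1.25).
  dual value b^T y* = 63.75.
Strong duality: c^T x* = b^T y*. Confirmed.

63.75


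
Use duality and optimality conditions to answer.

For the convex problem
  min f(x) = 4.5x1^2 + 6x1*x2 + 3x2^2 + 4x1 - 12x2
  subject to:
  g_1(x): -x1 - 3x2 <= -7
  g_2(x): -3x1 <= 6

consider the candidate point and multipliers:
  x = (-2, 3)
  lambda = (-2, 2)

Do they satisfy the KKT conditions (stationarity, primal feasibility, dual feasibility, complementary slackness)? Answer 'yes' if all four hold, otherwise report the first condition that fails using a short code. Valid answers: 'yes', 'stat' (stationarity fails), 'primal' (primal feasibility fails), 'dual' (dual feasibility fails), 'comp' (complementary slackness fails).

Gradient of f: grad f(x) = Q x + c = (4, -6)
Constraint values g_i(x) = a_i^T x - b_i:
  g_1((-2, 3)) = 0
  g_2((-2, 3)) = 0
Stationarity residual: grad f(x) + sum_i lambda_i a_i = (0, 0)
  -> stationarity OK
Primal feasibility (all g_i <= 0): OK
Dual feasibility (all lambda_i >= 0): FAILS
Complementary slackness (lambda_i * g_i(x) = 0 for all i): OK

Verdict: the first failing condition is dual_feasibility -> dual.

dual


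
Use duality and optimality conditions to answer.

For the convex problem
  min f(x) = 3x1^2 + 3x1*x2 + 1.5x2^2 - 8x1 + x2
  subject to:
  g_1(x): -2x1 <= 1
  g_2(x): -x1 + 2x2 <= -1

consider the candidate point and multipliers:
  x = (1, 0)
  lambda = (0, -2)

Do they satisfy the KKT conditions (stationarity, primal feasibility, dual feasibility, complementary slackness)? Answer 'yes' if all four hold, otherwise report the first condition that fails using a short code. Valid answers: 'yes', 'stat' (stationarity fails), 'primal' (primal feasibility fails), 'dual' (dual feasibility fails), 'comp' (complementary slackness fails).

Gradient of f: grad f(x) = Q x + c = (-2, 4)
Constraint values g_i(x) = a_i^T x - b_i:
  g_1((1, 0)) = -3
  g_2((1, 0)) = 0
Stationarity residual: grad f(x) + sum_i lambda_i a_i = (0, 0)
  -> stationarity OK
Primal feasibility (all g_i <= 0): OK
Dual feasibility (all lambda_i >= 0): FAILS
Complementary slackness (lambda_i * g_i(x) = 0 for all i): OK

Verdict: the first failing condition is dual_feasibility -> dual.

dual


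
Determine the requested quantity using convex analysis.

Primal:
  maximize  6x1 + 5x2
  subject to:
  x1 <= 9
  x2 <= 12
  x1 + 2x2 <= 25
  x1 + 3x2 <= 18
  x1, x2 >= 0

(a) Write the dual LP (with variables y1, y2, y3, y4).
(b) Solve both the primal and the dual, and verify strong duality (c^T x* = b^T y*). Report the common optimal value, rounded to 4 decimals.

The standard primal-dual pair for 'max c^T x s.t. A x <= b, x >= 0' is:
  Dual:  min b^T y  s.t.  A^T y >= c,  y >= 0.

So the dual LP is:
  minimize  9y1 + 12y2 + 25y3 + 18y4
  subject to:
    y1 + y3 + y4 >= 6
    y2 + 2y3 + 3y4 >= 5
    y1, y2, y3, y4 >= 0

Solving the primal: x* = (9, 3).
  primal value c^T x* = 69.
Solving the dual: y* = (4.3333, 0, 0, 1.6667).
  dual value b^T y* = 69.
Strong duality: c^T x* = b^T y*. Confirmed.

69
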